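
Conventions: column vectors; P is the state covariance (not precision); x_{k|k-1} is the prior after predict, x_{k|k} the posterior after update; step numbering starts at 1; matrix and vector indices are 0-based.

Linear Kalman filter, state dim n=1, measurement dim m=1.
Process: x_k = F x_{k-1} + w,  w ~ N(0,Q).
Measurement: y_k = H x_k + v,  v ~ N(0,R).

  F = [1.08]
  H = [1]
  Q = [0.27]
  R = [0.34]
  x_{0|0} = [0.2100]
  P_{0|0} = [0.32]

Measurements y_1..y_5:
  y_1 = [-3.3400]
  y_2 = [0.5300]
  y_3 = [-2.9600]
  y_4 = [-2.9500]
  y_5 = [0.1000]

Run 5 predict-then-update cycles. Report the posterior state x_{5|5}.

x_post = [-1.0852]

step 1: x^-=[0.2268]  P^-=[0.6432]  S=[0.9832]  K=[0.6542]  nu=[-3.5668]  x^+=[-2.1066]  P^+=[0.2224]
step 2: x^-=[-2.2752]  P^-=[0.5294]  S=[0.8694]  K=[0.6089]  nu=[2.8052]  x^+=[-0.5670]  P^+=[0.2070]
step 3: x^-=[-0.6123]  P^-=[0.5115]  S=[0.8515]  K=[0.6007]  nu=[-2.3477]  x^+=[-2.0226]  P^+=[0.2042]
step 4: x^-=[-2.1844]  P^-=[0.5082]  S=[0.8482]  K=[0.5992]  nu=[-0.7656]  x^+=[-2.6431]  P^+=[0.2037]
step 5: x^-=[-2.8546]  P^-=[0.5076]  S=[0.8476]  K=[0.5989]  nu=[2.9546]  x^+=[-1.0852]  P^+=[0.2036]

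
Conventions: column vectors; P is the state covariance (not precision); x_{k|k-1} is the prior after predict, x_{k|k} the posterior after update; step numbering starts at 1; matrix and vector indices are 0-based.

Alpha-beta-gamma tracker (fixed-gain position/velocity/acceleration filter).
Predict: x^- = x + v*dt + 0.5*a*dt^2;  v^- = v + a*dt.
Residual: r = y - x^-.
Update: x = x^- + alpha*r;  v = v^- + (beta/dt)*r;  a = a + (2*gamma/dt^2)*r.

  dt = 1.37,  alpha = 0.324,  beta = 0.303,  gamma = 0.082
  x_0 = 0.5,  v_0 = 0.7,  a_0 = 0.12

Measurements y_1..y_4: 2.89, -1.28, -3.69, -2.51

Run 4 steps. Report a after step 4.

step 1: x_pred=1.5716  r=1.3184  x^+=1.9988  v^+=1.1560  a^+=0.2352
step 2: x_pred=3.8032  r=-5.0832  x^+=2.1562  v^+=0.3540  a^+=-0.2090
step 3: x_pred=2.4451  r=-6.1351  x^+=0.4573  v^+=-1.2892  a^+=-0.7450
step 4: x_pred=-2.0081  r=-0.5019  x^+=-2.1707  v^+=-2.4209  a^+=-0.7889

a_post = -0.7889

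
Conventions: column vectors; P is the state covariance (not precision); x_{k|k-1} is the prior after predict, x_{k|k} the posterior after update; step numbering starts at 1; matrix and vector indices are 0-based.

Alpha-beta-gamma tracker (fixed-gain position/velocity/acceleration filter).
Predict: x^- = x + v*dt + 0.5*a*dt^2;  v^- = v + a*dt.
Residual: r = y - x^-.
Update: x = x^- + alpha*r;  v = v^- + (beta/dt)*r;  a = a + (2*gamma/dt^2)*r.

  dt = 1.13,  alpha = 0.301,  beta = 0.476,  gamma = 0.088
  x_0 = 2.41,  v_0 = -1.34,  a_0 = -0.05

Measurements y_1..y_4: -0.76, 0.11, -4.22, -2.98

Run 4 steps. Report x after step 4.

step 1: x_pred=0.8639  r=-1.6239  x^+=0.3751  v^+=-2.0805  a^+=-0.2738
step 2: x_pred=-2.1507  r=2.2607  x^+=-1.4703  v^+=-1.4376  a^+=0.0378
step 3: x_pred=-3.0707  r=-1.1493  x^+=-3.4166  v^+=-1.8791  a^+=-0.1206
step 4: x_pred=-5.6170  r=2.6370  x^+=-4.8233  v^+=-0.9046  a^+=0.2428

x_post = -4.8233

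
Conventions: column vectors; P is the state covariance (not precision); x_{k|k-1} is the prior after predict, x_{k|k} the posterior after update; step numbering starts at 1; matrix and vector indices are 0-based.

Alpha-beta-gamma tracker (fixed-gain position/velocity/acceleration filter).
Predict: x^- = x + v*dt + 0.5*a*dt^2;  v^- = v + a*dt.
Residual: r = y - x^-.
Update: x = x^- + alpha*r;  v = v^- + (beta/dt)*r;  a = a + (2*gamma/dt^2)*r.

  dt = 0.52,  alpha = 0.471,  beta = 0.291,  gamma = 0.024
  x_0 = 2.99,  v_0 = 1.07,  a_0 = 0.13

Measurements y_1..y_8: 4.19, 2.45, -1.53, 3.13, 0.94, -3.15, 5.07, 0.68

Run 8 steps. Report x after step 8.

step 1: x_pred=3.5640  r=0.6260  x^+=3.8588  v^+=1.4879  a^+=0.2411
step 2: x_pred=4.6652  r=-2.2152  x^+=3.6218  v^+=0.3737  a^+=-0.1521
step 3: x_pred=3.7956  r=-5.3256  x^+=1.2872  v^+=-2.6857  a^+=-1.0975
step 4: x_pred=-0.2577  r=3.3877  x^+=1.3379  v^+=-1.3605  a^+=-0.4961
step 5: x_pred=0.5633  r=0.3767  x^+=0.7408  v^+=-1.4077  a^+=-0.4292
step 6: x_pred=-0.0493  r=-3.1007  x^+=-1.5097  v^+=-3.3661  a^+=-0.9797
step 7: x_pred=-3.3926  r=8.4626  x^+=0.5933  v^+=0.8602  a^+=0.5226
step 8: x_pred=1.1113  r=-0.4313  x^+=0.9081  v^+=0.8906  a^+=0.4460

x_post = 0.9081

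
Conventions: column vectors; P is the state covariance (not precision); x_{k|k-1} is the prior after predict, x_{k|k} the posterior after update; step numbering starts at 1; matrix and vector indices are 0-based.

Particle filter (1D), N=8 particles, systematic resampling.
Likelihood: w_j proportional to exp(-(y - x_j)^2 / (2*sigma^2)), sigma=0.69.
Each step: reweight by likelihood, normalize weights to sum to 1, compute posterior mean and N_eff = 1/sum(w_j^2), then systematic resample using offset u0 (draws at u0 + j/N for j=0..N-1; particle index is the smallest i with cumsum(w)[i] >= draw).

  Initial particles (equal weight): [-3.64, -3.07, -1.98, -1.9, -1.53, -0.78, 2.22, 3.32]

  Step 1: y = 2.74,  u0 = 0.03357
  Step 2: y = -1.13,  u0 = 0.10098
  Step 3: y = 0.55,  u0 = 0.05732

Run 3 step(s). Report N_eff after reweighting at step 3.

N_eff = 8.0000

step 1: w=[0.0000, 0.0000, 0.0000, 0.0000, 0.0000, 0.0000, 0.5173, 0.4827]  mean=2.7509  Neff=1.9976  idx=[6, 6, 6, 6, 7, 7, 7, 7]
step 2: w=[0.2500, 0.2500, 0.2500, 0.2500, 0.0000, 0.0000, 0.0000, 0.0000]  mean=2.2201  Neff=4.0010  idx=[0, 0, 1, 1, 2, 2, 3, 3]
step 3: w=[0.1250, 0.1250, 0.1250, 0.1250, 0.1250, 0.1250, 0.1250, 0.1250]  mean=2.2200  Neff=8.0000  idx=[0, 1, 2, 3, 4, 5, 6, 7]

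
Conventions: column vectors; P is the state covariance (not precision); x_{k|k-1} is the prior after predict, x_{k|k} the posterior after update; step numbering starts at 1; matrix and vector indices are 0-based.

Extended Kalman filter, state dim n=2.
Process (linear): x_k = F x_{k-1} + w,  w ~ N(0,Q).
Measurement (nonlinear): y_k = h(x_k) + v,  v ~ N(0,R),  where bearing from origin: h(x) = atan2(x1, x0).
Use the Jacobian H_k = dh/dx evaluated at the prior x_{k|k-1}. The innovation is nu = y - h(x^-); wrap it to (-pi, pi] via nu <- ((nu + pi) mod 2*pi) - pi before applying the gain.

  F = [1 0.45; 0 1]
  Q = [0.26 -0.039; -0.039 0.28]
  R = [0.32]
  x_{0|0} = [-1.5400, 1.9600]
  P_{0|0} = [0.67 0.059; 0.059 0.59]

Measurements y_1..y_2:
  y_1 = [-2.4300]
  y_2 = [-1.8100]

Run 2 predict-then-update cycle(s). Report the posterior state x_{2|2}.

step 1: x^-=[-0.6580, 1.9600]  P^-=[1.1026 0.2855; 0.2855 0.8700]  H_jac=[-0.4585 -0.1539]  S=[0.6127]  K=[-0.8968; -0.4322]  nu=[1.9585]  x^+=[-2.4144, 1.1135]  P^+=[0.6098 0.0480; 0.0480 0.7555]
step 2: x^-=[-1.9133, 1.1135]  P^-=[1.0660 0.3490; 0.3490 1.0355]  H_jac=[-0.2272 -0.3904]  S=[0.5948]  K=[-0.6363; -0.8130]  nu=[1.8586]  x^+=[-3.0959, -0.3976]  P^+=[0.8252 0.0413; 0.0413 0.6424]

x_post = [-3.0959, -0.3976]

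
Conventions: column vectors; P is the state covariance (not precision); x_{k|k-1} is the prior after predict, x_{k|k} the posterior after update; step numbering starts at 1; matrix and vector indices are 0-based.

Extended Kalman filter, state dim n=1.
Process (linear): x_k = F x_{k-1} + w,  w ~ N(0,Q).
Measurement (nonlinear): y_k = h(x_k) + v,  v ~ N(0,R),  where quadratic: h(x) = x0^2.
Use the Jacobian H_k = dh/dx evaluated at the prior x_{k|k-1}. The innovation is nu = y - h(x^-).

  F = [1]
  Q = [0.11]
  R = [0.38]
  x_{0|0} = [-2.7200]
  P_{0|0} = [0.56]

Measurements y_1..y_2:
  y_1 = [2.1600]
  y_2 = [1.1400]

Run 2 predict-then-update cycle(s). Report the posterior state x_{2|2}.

x_post = [-1.3205]

step 1: x^-=[-2.7200]  P^-=[0.6700]  H_jac=[-5.4400]  S=[20.2077]  K=[-0.1804]  nu=[-5.2384]  x^+=[-1.7752]  P^+=[0.0126]
step 2: x^-=[-1.7752]  P^-=[0.1226]  H_jac=[-3.5503]  S=[1.9253]  K=[-0.2261]  nu=[-2.0112]  x^+=[-1.3205]  P^+=[0.0242]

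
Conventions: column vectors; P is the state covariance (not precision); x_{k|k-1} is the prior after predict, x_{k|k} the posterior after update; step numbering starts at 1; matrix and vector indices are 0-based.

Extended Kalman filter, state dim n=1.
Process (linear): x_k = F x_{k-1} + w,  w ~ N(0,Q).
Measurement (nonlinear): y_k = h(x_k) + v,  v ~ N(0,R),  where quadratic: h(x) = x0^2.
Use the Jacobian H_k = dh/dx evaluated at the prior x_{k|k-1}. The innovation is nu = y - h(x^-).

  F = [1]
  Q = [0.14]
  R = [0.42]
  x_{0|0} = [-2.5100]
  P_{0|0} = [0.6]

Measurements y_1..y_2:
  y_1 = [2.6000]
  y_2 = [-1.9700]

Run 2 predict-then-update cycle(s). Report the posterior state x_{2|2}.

x_post = [-0.5947]

step 1: x^-=[-2.5100]  P^-=[0.7400]  H_jac=[-5.0200]  S=[19.0683]  K=[-0.1948]  nu=[-3.7001]  x^+=[-1.7892]  P^+=[0.0163]
step 2: x^-=[-1.7892]  P^-=[0.1563]  H_jac=[-3.5783]  S=[2.4213]  K=[-0.2310]  nu=[-5.1711]  x^+=[-0.5947]  P^+=[0.0271]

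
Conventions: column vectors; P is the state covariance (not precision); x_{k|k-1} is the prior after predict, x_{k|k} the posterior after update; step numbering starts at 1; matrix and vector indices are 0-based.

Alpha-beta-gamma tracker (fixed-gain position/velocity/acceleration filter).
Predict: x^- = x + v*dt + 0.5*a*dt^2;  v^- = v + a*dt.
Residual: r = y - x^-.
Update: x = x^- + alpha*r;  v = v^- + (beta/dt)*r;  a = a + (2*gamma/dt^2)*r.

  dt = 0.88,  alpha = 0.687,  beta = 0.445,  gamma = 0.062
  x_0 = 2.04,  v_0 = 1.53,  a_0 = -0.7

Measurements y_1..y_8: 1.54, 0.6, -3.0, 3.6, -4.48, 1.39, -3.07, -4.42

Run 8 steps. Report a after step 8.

a_post = -0.3344

step 1: x_pred=3.1154  r=-1.5754  x^+=2.0331  v^+=0.1174  a^+=-0.9523
step 2: x_pred=1.7677  r=-1.1677  x^+=0.9655  v^+=-1.3111  a^+=-1.1392
step 3: x_pred=-0.6294  r=-2.3706  x^+=-2.2580  v^+=-3.5124  a^+=-1.5188
step 4: x_pred=-5.9370  r=9.5370  x^+=0.6149  v^+=-0.0263  a^+=0.0083
step 5: x_pred=0.5950  r=-5.0750  x^+=-2.8915  v^+=-2.5853  a^+=-0.8044
step 6: x_pred=-5.4780  r=6.8680  x^+=-0.7597  v^+=0.1799  a^+=0.2954
step 7: x_pred=-0.4870  r=-2.5830  x^+=-2.2615  v^+=-0.8663  a^+=-0.1182
step 8: x_pred=-3.0697  r=-1.3503  x^+=-3.9973  v^+=-1.6532  a^+=-0.3344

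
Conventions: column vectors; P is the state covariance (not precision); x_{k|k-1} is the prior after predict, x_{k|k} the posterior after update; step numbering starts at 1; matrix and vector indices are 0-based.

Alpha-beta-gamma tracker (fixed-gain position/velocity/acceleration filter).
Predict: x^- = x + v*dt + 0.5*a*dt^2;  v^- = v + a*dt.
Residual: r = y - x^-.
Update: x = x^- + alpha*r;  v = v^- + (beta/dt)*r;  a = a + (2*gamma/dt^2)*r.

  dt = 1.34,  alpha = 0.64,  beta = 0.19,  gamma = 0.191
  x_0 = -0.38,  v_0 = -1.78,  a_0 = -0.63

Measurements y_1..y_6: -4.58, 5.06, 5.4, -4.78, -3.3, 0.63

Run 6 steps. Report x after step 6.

step 1: x_pred=-3.3308  r=-1.2492  x^+=-4.1303  v^+=-2.8013  a^+=-0.8958
step 2: x_pred=-8.6883  r=13.7483  x^+=0.1106  v^+=-2.0523  a^+=2.0291
step 3: x_pred=-0.8177  r=6.2177  x^+=3.1616  v^+=1.5483  a^+=3.3518
step 4: x_pred=8.2457  r=-13.0257  x^+=-0.0908  v^+=4.1929  a^+=0.5807
step 5: x_pred=6.0491  r=-9.3491  x^+=0.0657  v^+=3.6454  a^+=-1.4082
step 6: x_pred=3.6863  r=-3.0563  x^+=1.7303  v^+=1.3251  a^+=-2.0584

x_post = 1.7303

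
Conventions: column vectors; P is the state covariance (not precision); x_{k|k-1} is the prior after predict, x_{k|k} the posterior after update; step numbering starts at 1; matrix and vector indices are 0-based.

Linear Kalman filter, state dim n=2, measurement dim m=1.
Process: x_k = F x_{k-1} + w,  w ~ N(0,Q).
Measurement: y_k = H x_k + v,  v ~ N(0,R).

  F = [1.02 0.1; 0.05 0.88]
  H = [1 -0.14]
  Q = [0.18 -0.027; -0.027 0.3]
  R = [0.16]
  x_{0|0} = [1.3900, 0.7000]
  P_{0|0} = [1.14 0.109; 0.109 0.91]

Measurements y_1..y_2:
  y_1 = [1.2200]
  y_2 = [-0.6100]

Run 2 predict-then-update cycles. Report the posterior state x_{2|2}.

x_post = [0.0584, 0.4698]

step 1: x^-=[1.4878, 0.6855]  P^-=[1.3974 0.2096; 0.2096 1.0171]  S=[1.5186]  K=[0.9008; 0.0443]  nu=[-0.1718]  x^+=[1.3330, 0.6779]  P^+=[0.1650 0.1491; 0.1491 1.0142]
step 2: x^-=[1.4275, 0.6632]  P^-=[0.3922 0.2052; 0.2052 1.0989]  S=[0.5163]  K=[0.7040; 0.0995]  nu=[-1.9446]  x^+=[0.0584, 0.4698]  P^+=[0.1363 0.1690; 0.1690 1.0938]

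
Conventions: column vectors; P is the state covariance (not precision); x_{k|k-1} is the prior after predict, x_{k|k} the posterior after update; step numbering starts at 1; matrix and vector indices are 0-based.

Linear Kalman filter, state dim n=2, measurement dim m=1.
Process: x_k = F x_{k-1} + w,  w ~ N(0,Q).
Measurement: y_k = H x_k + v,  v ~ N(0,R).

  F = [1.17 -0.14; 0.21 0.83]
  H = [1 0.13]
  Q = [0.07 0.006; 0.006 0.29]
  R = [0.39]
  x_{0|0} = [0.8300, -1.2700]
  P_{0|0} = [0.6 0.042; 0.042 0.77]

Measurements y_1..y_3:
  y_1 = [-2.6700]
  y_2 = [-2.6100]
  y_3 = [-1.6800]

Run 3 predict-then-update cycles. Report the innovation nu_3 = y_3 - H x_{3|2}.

innov = [0.6081]

step 1: x^-=[1.1489, -0.8798]  P^-=[0.8927 0.1035; 0.1035 0.8616]  S=[1.3241]  K=[0.6843; 0.1627]  nu=[-3.7045]  x^+=[-1.3862, -1.4827]  P^+=[0.2726 -0.0440; -0.0440 0.8265]
step 2: x^-=[-1.4142, -1.5217]  P^-=[0.4738 -0.0645; -0.0645 0.8561]  S=[0.8615]  K=[0.5402; 0.0543]  nu=[-0.9980]  x^+=[-1.9533, -1.5760]  P^+=[0.2224 -0.0898; -0.0898 0.8535]
step 3: x^-=[-2.0648, -1.7183]  P^-=[0.4205 -0.1231; -0.1231 0.8565]  S=[0.7930]  K=[0.5101; -0.0148]  nu=[0.6081]  x^+=[-1.7545, -1.7272]  P^+=[0.2142 -0.1171; -0.1171 0.8563]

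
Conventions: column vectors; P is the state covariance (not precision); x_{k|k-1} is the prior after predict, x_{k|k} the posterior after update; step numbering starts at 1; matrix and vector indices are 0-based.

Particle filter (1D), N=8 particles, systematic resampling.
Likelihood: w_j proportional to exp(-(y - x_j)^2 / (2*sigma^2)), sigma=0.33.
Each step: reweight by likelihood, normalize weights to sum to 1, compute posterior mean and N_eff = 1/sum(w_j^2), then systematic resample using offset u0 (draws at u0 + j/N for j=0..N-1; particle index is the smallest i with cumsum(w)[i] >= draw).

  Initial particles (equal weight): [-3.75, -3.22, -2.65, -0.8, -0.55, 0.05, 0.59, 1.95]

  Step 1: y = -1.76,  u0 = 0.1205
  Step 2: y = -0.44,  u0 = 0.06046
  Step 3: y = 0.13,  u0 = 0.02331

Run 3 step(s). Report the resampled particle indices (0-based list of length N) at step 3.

resampled_idx = [0, 4, 4, 5, 5, 6, 6, 7]

step 1: w=[0.0000, 0.0013, 0.6251, 0.3449, 0.0286, 0.0000, 0.0000, 0.0000]  mean=-1.9526  Neff=1.9585  idx=[2, 2, 2, 2, 2, 3, 3, 4]
step 2: w=[0.0000, 0.0000, 0.0000, 0.0000, 0.0000, 0.2692, 0.2692, 0.4617]  mean=-0.6846  Neff=2.7930  idx=[5, 5, 6, 6, 7, 7, 7, 7]
step 3: w=[0.0340, 0.0340, 0.0340, 0.0340, 0.2160, 0.2160, 0.2160, 0.2160]  mean=-0.5840  Neff=5.2299  idx=[0, 4, 4, 5, 5, 6, 6, 7]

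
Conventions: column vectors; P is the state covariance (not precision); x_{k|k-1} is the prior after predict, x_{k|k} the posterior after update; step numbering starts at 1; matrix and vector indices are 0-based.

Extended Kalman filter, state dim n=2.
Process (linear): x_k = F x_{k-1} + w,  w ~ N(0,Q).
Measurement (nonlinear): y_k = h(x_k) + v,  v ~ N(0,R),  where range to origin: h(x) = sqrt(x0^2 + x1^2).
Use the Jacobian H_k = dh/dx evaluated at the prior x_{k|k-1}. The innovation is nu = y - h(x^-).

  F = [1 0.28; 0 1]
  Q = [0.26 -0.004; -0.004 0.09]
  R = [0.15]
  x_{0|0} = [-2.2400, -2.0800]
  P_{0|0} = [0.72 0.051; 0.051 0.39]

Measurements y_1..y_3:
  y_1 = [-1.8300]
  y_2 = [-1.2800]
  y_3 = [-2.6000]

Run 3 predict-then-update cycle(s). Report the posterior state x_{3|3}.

step 1: x^-=[-2.8224, -2.0800]  P^-=[1.0391 0.1562; 0.1562 0.4800]  H_jac=[-0.8050 -0.5933]  S=[1.1415]  K=[-0.8140; -0.3596]  nu=[-5.3360]  x^+=[1.5210, -0.1611]  P^+=[0.2828 -0.1779; -0.1779 0.3324]
step 2: x^-=[1.4759, -0.1611]  P^-=[0.4692 -0.0889; -0.0889 0.4224]  H_jac=[0.9941 -0.1085]  S=[0.6378]  K=[0.7464; -0.2104]  nu=[-2.7647]  x^+=[-0.5877, 0.4205]  P^+=[0.1139 0.0113; 0.0113 0.3941]
step 3: x^-=[-0.4699, 0.4205]  P^-=[0.4111 0.1176; 0.1176 0.4841]  H_jac=[-0.7452 0.6668]  S=[0.4766]  K=[-0.4781; 0.4934]  nu=[-3.2306]  x^+=[1.0747, -1.1734]  P^+=[0.3021 0.2301; 0.2301 0.3681]

x_post = [1.0747, -1.1734]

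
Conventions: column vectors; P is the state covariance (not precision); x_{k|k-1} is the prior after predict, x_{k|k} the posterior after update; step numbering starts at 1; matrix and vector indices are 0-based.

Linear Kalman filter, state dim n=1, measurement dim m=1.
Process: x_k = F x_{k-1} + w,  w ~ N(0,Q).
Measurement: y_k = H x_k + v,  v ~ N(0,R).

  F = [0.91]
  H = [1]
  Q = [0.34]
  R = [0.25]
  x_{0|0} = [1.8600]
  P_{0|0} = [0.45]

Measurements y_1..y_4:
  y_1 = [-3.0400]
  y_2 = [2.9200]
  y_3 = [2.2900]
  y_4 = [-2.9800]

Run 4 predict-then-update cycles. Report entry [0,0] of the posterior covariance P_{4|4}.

P_post[0,0] = 0.1639

step 1: x^-=[1.6926]  P^-=[0.7126]  S=[0.9626]  K=[0.7403]  nu=[-4.7326]  x^+=[-1.8109]  P^+=[0.1851]
step 2: x^-=[-1.6480]  P^-=[0.4933]  S=[0.7433]  K=[0.6636]  nu=[4.5680]  x^+=[1.3835]  P^+=[0.1659]
step 3: x^-=[1.2590]  P^-=[0.4774]  S=[0.7274]  K=[0.6563]  nu=[1.0310]  x^+=[1.9357]  P^+=[0.1641]
step 4: x^-=[1.7614]  P^-=[0.4759]  S=[0.7259]  K=[0.6556]  nu=[-4.7414]  x^+=[-1.3470]  P^+=[0.1639]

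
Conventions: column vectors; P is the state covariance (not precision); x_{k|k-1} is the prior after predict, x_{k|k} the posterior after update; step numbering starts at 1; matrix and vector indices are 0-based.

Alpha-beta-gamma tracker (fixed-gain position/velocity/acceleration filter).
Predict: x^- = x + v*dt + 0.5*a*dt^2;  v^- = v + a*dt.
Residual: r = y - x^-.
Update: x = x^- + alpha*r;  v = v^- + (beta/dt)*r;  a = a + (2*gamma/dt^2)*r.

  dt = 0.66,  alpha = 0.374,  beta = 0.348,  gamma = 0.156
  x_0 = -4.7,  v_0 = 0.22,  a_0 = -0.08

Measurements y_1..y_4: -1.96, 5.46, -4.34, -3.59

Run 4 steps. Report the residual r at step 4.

resid = -9.8077

step 1: x_pred=-4.5722  r=2.6122  x^+=-3.5953  v^+=1.5446  a^+=1.7910
step 2: x_pred=-2.1858  r=7.6458  x^+=0.6738  v^+=6.7580  a^+=7.2673
step 3: x_pred=6.7169  r=-11.0569  x^+=2.5816  v^+=5.7245  a^+=-0.6522
step 4: x_pred=6.2177  r=-9.8077  x^+=2.5496  v^+=0.1227  a^+=-7.6770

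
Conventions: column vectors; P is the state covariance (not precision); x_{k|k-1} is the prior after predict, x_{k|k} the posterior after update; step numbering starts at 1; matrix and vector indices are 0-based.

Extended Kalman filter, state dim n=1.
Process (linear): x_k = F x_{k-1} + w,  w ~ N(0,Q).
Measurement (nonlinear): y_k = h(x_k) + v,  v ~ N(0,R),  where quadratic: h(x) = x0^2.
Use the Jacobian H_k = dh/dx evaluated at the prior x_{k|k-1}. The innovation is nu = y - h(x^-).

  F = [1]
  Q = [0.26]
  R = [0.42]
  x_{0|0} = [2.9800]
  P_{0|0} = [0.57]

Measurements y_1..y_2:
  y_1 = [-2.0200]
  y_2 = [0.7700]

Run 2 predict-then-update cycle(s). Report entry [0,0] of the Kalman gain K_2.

step 1: x^-=[2.9800]  P^-=[0.8300]  H_jac=[5.9600]  S=[29.9029]  K=[0.1654]  nu=[-10.9004]  x^+=[1.1768]  P^+=[0.0117]
step 2: x^-=[1.1768]  P^-=[0.2717]  H_jac=[2.3535]  S=[1.9247]  K=[0.3322]  nu=[-0.6148]  x^+=[0.9725]  P^+=[0.0593]

K[0,0] = 0.3322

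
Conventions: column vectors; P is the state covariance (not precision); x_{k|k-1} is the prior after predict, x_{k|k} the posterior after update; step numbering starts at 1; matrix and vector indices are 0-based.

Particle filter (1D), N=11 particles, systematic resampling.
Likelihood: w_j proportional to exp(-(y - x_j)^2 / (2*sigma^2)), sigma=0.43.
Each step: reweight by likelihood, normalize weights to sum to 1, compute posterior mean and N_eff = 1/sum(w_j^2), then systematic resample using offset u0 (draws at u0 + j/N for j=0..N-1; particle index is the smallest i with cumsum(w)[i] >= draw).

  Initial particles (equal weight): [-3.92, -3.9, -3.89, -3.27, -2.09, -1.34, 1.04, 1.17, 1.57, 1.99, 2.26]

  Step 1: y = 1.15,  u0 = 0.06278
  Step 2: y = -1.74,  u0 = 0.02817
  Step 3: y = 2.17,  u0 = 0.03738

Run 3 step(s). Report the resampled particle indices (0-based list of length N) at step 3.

step 1: w=[0.0000, 0.0000, 0.0000, 0.0000, 0.0000, 0.0000, 0.3492, 0.3604, 0.2239, 0.0535, 0.0129]  mean=1.2721  Neff=3.2783  idx=[6, 6, 6, 6, 7, 7, 7, 7, 8, 8, 9]
step 2: w=[0.2202, 0.2202, 0.2202, 0.2202, 0.0298, 0.0298, 0.0298, 0.0298, 0.0000, 0.0000, 0.0000]  mean=1.0555  Neff=5.0637  idx=[0, 0, 0, 1, 1, 2, 2, 3, 3, 3, 5]
step 3: w=[0.0825, 0.0825, 0.0825, 0.0825, 0.0825, 0.0825, 0.0825, 0.0825, 0.0825, 0.0825, 0.1745]  mean=1.0627  Neff=10.1418  idx=[0, 1, 2, 3, 4, 5, 7, 8, 9, 10, 10]

resampled_idx = [0, 1, 2, 3, 4, 5, 7, 8, 9, 10, 10]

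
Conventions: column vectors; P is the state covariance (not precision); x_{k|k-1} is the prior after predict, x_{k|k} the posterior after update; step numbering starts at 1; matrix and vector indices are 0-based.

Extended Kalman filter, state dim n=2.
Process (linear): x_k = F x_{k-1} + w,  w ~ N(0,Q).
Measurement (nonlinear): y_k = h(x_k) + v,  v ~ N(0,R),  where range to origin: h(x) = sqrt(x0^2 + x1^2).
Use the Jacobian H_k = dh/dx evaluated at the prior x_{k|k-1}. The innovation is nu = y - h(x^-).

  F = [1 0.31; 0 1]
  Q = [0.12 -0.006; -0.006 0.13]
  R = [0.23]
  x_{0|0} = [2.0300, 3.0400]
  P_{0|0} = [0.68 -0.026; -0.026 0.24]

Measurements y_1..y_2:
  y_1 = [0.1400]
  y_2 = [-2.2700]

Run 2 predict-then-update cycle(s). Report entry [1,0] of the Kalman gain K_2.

K[1,0] = 0.5928

step 1: x^-=[2.9724, 3.0400]  P^-=[0.8069 0.0424; 0.0424 0.3700]  H_jac=[0.6991 0.7150]  S=[0.8559]  K=[0.6945; 0.3437]  nu=[-4.1117]  x^+=[0.1168, 1.6268]  P^+=[0.3941 -0.1619; -0.1619 0.2689]
step 2: x^-=[0.6211, 1.6268]  P^-=[0.4395 -0.0846; -0.0846 0.3989]  H_jac=[0.3567 0.9342]  S=[0.5777]  K=[0.1346; 0.5928]  nu=[-4.0113]  x^+=[0.0811, -0.7513]  P^+=[0.4291 -0.1307; -0.1307 0.1958]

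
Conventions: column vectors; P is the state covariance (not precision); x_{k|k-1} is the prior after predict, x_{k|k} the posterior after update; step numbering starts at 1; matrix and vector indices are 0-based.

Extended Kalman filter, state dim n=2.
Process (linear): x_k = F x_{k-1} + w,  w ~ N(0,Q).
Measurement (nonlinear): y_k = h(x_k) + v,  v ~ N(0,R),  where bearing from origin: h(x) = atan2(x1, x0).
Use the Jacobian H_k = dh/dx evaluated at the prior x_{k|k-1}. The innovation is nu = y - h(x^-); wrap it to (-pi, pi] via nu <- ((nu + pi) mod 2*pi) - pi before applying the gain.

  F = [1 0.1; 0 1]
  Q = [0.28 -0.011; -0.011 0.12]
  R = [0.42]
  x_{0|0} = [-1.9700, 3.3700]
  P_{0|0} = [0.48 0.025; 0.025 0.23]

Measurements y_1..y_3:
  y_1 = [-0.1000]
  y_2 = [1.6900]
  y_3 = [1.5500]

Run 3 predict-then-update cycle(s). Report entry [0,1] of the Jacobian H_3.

step 1: x^-=[-1.6330, 3.3700]  P^-=[0.7673 0.0370; 0.0370 0.3500]  H_jac=[-0.2403 -0.1164]  S=[0.4711]  K=[-0.4005; -0.1054]  nu=[-2.1220]  x^+=[-0.7831, 3.5936]  P^+=[0.6917 0.0171; 0.0171 0.3448]
step 2: x^-=[-0.4237, 3.5936]  P^-=[0.9786 0.0406; 0.0406 0.4648]  H_jac=[-0.2745 -0.0324]  S=[0.4949]  K=[-0.5453; -0.0529]  nu=[0.0018]  x^+=[-0.4247, 3.5935]  P^+=[0.8314 0.0263; 0.0263 0.4634]
step 3: x^-=[-0.0654, 3.5935]  P^-=[1.1213 0.0617; 0.0617 0.5834]  H_jac=[-0.2782 -0.0051]  S=[0.5070]  K=[-0.6159; -0.0397]  nu=[-0.0390]  x^+=[-0.0414, 3.5951]  P^+=[0.9290 0.0493; 0.0493 0.5826]

H_jac[0,1] = -0.0051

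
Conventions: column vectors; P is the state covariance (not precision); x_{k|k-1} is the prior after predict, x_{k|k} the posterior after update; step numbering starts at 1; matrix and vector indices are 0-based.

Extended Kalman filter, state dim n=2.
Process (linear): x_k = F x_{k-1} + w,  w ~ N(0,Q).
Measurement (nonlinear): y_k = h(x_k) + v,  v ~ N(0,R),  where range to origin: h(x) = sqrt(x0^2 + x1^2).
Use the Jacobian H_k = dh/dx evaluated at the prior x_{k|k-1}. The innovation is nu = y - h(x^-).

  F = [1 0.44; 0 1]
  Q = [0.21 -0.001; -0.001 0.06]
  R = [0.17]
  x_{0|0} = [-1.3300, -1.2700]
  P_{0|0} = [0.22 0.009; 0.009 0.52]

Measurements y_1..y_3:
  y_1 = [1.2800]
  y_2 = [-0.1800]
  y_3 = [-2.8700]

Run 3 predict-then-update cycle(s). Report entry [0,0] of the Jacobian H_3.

step 1: x^-=[-1.8888, -1.2700]  P^-=[0.5386 0.2368; 0.2368 0.5800]  H_jac=[-0.8299 -0.5580]  S=[0.9408]  K=[-0.6155; -0.5529]  nu=[-0.9961]  x^+=[-1.2757, -0.7193]  P^+=[0.1821 -0.0834; -0.0834 0.2924]
step 2: x^-=[-1.5922, -0.7193]  P^-=[0.3754 0.0443; 0.0443 0.3524]  H_jac=[-0.9113 -0.4117]  S=[0.5748]  K=[-0.6270; -0.3227]  nu=[-1.9271]  x^+=[-0.3839, -0.0974]  P^+=[0.1495 -0.0720; -0.0720 0.2926]
step 3: x^-=[-0.4268, -0.0974]  P^-=[0.3528 0.0558; 0.0558 0.3526]  H_jac=[-0.9749 -0.2225]  S=[0.5470]  K=[-0.6515; -0.2428]  nu=[-3.3078]  x^+=[1.7282, 0.7058]  P^+=[0.1206 -0.0308; -0.0308 0.3203]

H_jac[0,0] = -0.9749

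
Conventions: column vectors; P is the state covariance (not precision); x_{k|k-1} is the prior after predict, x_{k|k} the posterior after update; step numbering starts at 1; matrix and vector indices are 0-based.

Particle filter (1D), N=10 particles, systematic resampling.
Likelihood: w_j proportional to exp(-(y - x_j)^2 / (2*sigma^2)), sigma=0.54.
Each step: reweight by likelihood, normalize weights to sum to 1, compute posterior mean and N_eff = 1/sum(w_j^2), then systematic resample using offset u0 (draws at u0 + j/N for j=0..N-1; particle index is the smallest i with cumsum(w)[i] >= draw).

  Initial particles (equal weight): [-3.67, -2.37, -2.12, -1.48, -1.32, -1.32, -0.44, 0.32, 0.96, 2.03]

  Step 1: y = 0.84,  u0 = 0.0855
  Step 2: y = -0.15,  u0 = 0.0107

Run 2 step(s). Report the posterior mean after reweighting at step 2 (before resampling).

step 1: w=[0.0000, 0.0000, 0.0000, 0.0001, 0.0002, 0.0002, 0.0344, 0.3586, 0.5563, 0.0503]  mean=0.7352  Neff=2.2636  idx=[7, 7, 7, 7, 8, 8, 8, 8, 8, 9]
step 2: w=[0.2048, 0.2048, 0.2048, 0.2048, 0.0362, 0.0362, 0.0362, 0.0362, 0.0362, 0.0001]  mean=0.4359  Neff=5.7382  idx=[0, 0, 1, 1, 2, 2, 2, 3, 3, 6]

post_mean = 0.4359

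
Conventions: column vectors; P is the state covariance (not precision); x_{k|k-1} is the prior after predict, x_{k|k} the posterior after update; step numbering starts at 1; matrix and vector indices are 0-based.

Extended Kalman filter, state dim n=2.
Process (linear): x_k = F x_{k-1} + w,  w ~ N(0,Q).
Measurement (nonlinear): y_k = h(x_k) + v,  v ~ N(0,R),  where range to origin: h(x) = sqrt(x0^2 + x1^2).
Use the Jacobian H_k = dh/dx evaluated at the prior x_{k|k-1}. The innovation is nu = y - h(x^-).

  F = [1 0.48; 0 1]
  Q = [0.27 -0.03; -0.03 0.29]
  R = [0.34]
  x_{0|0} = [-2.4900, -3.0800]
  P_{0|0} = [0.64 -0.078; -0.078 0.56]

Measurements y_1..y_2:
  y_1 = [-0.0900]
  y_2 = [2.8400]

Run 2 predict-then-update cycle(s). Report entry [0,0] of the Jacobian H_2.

step 1: x^-=[-3.9684, -3.0800]  P^-=[0.9641 0.1608; 0.1608 0.8500]  H_jac=[-0.7900 -0.6131]  S=[1.4170]  K=[-0.6071; -0.4574]  nu=[-5.1134]  x^+=[-0.8641, -0.7409]  P^+=[0.4419 -0.2327; -0.2327 0.5535]
step 2: x^-=[-1.2198, -0.7409]  P^-=[0.6160 0.0030; 0.0030 0.8435]  H_jac=[-0.8547 -0.5192]  S=[1.0200]  K=[-0.5177; -0.4318]  nu=[1.4128]  x^+=[-1.9512, -1.3510]  P^+=[0.3427 -0.2251; -0.2251 0.6533]

H_jac[0,0] = -0.8547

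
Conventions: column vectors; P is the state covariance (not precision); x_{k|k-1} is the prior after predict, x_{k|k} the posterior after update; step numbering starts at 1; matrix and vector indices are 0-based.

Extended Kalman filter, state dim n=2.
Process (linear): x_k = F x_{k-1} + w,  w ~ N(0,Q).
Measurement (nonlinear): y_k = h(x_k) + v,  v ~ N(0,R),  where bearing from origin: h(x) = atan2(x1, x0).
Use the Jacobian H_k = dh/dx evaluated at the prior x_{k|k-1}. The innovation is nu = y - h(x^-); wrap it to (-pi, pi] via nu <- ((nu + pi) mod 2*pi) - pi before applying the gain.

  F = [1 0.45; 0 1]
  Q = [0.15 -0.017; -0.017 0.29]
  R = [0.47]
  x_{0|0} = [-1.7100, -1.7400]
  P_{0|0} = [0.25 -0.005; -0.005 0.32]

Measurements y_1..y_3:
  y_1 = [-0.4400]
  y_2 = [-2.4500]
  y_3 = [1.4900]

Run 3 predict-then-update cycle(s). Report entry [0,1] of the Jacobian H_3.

step 1: x^-=[-2.4930, -1.7400]  P^-=[0.4603 0.1220; 0.1220 0.6100]  H_jac=[0.1883 -0.2697]  S=[0.5183]  K=[0.1037; -0.2731]  nu=[2.0922]  x^+=[-2.2760, -2.3115]  P^+=[0.4547 0.1367; 0.1367 0.5713]
step 2: x^-=[-3.3162, -2.3115]  P^-=[0.8434 0.3768; 0.3768 0.8613]  H_jac=[0.1415 -0.2029]  S=[0.5007]  K=[0.0856; -0.2427]  nu=[0.0829]  x^+=[-3.3091, -2.3316]  P^+=[0.8398 0.3872; 0.3872 0.8318]
step 3: x^-=[-4.3583, -2.3316]  P^-=[1.5067 0.7445; 0.7445 1.1218]  H_jac=[0.0954 -0.1784]  S=[0.4941]  K=[0.0222; -0.2612]  nu=[-2.1428]  x^+=[-4.4059, -1.7718]  P^+=[1.5064 0.7474; 0.7474 1.0881]

H_jac[0,1] = -0.1784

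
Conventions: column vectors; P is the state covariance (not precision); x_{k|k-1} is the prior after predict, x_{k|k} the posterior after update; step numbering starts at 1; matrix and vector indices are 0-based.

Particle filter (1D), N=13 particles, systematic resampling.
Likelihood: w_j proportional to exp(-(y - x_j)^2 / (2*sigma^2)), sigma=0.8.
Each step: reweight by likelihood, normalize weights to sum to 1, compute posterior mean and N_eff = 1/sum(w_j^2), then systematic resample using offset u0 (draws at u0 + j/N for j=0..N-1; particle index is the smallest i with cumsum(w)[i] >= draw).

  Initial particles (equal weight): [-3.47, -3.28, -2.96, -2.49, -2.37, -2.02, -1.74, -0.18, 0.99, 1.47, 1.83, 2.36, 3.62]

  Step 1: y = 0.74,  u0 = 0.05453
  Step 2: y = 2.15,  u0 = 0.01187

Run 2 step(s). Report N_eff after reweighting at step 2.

N_eff = 9.4804

step 1: w=[0.0000, 0.0000, 0.0000, 0.0001, 0.0002, 0.0010, 0.0031, 0.1937, 0.3573, 0.2474, 0.1483, 0.0483, 0.0006]  mean=1.0620  Neff=3.9877  idx=[7, 7, 8, 8, 8, 8, 8, 9, 9, 9, 10, 10, 11]
step 2: w=[0.0022, 0.0022, 0.0523, 0.0523, 0.0523, 0.0523, 0.0523, 0.1043, 0.1043, 0.1043, 0.1382, 0.1382, 0.1447]  mean=1.5656  Neff=9.4804  idx=[2, 3, 5, 6, 7, 8, 8, 9, 10, 10, 11, 12, 12]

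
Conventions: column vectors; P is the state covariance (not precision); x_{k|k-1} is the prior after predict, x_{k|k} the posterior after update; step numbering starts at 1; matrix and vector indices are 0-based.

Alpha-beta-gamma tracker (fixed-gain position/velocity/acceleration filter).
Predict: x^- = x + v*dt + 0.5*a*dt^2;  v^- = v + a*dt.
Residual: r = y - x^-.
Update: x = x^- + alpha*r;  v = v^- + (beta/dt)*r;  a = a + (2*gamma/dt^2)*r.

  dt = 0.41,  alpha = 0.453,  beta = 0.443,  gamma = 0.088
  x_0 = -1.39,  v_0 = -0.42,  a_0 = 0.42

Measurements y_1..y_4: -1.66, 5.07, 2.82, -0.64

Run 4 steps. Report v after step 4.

v_post = 1.1124

step 1: x_pred=-1.5269  r=-0.1331  x^+=-1.5872  v^+=-0.3916  a^+=0.2806
step 2: x_pred=-1.7242  r=6.7942  x^+=1.3536  v^+=7.0645  a^+=7.3941
step 3: x_pred=4.8715  r=-2.0515  x^+=3.9422  v^+=7.8794  a^+=5.2462
step 4: x_pred=7.6137  r=-8.2537  x^+=3.8748  v^+=1.1124  a^+=-3.3954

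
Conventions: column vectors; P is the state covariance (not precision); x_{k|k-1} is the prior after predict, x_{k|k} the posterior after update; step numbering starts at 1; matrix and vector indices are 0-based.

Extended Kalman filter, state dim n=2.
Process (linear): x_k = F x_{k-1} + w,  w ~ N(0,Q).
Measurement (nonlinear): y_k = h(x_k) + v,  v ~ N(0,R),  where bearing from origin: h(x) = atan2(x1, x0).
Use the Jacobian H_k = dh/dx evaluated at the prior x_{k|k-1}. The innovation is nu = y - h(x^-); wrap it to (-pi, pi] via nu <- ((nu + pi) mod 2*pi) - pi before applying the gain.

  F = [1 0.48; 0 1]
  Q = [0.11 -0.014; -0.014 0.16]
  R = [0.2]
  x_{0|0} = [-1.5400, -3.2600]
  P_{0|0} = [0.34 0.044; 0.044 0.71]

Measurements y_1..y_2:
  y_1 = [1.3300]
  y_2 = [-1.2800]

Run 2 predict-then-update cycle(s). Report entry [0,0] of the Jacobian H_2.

step 1: x^-=[-3.1048, -3.2600]  P^-=[0.6558 0.3708; 0.3708 0.8700]  H_jac=[0.1608 -0.1532]  S=[0.2191]  K=[0.2222; -0.3361]  nu=[-2.6214]  x^+=[-3.6873, -2.3791]  P^+=[0.6450 0.3872; 0.3872 0.8453]
step 2: x^-=[-4.8292, -2.3791]  P^-=[1.3214 0.7789; 0.7789 1.0053]  H_jac=[0.0821 -0.1666]  S=[0.2155]  K=[-0.0989; -0.4806]  nu=[1.4038]  x^+=[-4.9680, -3.0537]  P^+=[1.3193 0.7686; 0.7686 0.9555]

H_jac[0,0] = 0.0821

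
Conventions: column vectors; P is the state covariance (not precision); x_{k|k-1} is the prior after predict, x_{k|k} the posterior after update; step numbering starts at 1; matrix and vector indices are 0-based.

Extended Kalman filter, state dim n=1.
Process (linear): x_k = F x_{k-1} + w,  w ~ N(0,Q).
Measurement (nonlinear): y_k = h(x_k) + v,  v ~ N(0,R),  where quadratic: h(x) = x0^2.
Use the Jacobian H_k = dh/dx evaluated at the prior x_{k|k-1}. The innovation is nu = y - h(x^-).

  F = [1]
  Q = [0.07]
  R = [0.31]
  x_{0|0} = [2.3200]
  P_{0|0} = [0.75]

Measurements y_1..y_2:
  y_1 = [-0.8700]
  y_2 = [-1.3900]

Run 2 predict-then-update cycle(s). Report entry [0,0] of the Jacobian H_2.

H_jac[0,0] = 1.9915

step 1: x^-=[2.3200]  P^-=[0.8200]  H_jac=[4.6400]  S=[17.9643]  K=[0.2118]  nu=[-6.2524]  x^+=[0.9958]  P^+=[0.0142]
step 2: x^-=[0.9958]  P^-=[0.0842]  H_jac=[1.9915]  S=[0.6437]  K=[0.2603]  nu=[-2.3815]  x^+=[0.3758]  P^+=[0.0405]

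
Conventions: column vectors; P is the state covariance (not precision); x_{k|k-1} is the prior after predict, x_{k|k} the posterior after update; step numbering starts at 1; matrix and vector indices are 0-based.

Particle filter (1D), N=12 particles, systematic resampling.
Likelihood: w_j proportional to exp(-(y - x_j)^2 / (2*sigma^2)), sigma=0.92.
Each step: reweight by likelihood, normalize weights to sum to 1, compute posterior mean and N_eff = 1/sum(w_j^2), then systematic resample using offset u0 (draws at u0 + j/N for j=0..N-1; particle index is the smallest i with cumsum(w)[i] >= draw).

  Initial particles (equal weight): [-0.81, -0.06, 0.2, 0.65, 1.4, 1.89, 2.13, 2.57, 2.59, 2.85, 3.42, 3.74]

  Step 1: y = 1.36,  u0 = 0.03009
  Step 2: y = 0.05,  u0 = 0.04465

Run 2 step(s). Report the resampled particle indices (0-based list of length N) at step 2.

step 1: w=[0.0116, 0.0570, 0.0848, 0.1394, 0.1875, 0.1590, 0.1323, 0.0791, 0.0768, 0.0506, 0.0153, 0.0066]  mean=1.5628  Neff=8.1340  idx=[1, 2, 3, 3, 4, 4, 5, 5, 6, 7, 8, 9]
step 2: w=[0.2121, 0.2108, 0.1727, 0.1727, 0.0728, 0.0728, 0.0289, 0.0289, 0.0166, 0.0050, 0.0047, 0.0021]  mean=0.6334  Neff=6.1868  idx=[0, 0, 0, 1, 1, 2, 2, 3, 3, 4, 5, 7]

resampled_idx = [0, 0, 0, 1, 1, 2, 2, 3, 3, 4, 5, 7]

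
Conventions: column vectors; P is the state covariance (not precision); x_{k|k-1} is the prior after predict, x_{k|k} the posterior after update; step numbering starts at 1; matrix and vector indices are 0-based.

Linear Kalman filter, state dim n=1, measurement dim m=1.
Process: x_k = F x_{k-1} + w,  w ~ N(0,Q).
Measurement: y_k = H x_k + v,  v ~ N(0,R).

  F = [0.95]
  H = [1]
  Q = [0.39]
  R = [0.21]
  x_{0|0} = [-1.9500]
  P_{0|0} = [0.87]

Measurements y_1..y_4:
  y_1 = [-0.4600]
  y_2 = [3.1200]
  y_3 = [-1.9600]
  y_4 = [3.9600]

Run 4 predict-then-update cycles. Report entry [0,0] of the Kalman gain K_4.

step 1: x^-=[-1.8525]  P^-=[1.1752]  S=[1.3852]  K=[0.8484]  nu=[1.3925]  x^+=[-0.6711]  P^+=[0.1782]
step 2: x^-=[-0.6376]  P^-=[0.5508]  S=[0.7608]  K=[0.7240]  nu=[3.7576]  x^+=[2.0828]  P^+=[0.1520]
step 3: x^-=[1.9787]  P^-=[0.5272]  S=[0.7372]  K=[0.7151]  nu=[-3.9387]  x^+=[-0.8380]  P^+=[0.1502]
step 4: x^-=[-0.7961]  P^-=[0.5255]  S=[0.7355]  K=[0.7145]  nu=[4.7561]  x^+=[2.6021]  P^+=[0.1500]

K[0,0] = 0.7145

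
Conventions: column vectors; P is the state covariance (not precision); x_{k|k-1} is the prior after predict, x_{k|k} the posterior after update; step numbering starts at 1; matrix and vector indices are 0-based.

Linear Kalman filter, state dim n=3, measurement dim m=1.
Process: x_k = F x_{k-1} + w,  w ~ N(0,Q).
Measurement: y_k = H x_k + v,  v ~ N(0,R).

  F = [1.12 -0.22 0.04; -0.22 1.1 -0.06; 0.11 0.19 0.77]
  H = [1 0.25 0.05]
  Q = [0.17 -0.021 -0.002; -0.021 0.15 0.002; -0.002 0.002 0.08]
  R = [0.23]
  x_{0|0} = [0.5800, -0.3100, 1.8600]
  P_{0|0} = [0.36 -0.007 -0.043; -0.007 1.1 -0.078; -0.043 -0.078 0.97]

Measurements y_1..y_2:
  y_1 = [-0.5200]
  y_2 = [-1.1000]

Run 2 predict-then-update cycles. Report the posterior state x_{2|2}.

x_post = [-0.7563, -0.0833, 0.9557]

step 1: x^-=[0.7922, -0.5802, 1.4371]  P^-=[0.6773 -0.3884 0.0003; -0.3884 1.5145 0.1202; 0.0003 0.1202 0.6688]  S=[0.8125]  K=[0.7142; -0.0046; 0.0785]  nu=[-1.2390]  x^+=[-0.0926, -0.5745, 1.3399]  P^+=[0.2629 -0.3857 -0.0453; -0.3857 1.5144 0.1205; -0.0453 0.1205 0.6638]
step 2: x^-=[0.0762, -0.6919, 0.9124]  P^-=[0.7581 -0.9374 -0.1439; -0.9374 2.1672 0.3596; -0.1439 0.3596 0.5429]  S=[0.6508]  K=[0.7937; -0.5802; -0.0413]  nu=[-1.0488]  x^+=[-0.7563, -0.0833, 0.9557]  P^+=[0.3481 -0.6377 -0.1226; -0.6377 1.9481 0.3440; -0.1226 0.3440 0.5418]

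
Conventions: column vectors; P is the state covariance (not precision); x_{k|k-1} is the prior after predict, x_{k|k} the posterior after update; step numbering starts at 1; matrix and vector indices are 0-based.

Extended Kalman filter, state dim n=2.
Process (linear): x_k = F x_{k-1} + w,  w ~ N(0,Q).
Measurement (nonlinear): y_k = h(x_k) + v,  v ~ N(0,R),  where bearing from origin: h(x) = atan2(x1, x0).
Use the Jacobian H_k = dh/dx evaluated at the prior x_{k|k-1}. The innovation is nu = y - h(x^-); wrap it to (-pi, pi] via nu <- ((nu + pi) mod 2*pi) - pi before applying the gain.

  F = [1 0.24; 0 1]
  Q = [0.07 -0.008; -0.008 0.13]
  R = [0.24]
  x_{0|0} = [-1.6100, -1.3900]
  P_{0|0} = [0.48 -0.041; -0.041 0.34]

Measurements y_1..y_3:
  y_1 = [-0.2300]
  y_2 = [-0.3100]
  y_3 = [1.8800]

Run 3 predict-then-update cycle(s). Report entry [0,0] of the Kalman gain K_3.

K[0,0] = 0.5956

step 1: x^-=[-1.9436, -1.3900]  P^-=[0.5499 0.0326; 0.0326 0.4700]  H_jac=[0.2434 -0.3404]  S=[0.3216]  K=[0.3817; -0.4727]  nu=[2.2908]  x^+=[-1.0692, -2.4729]  P^+=[0.5030 0.0906; 0.0906 0.3981]
step 2: x^-=[-1.6627, -2.4729]  P^-=[0.6395 0.1782; 0.1782 0.5281]  H_jac=[0.2785 -0.1872]  S=[0.2895]  K=[0.4999; -0.1702]  nu=[1.8527]  x^+=[-0.7366, -2.7882]  P^+=[0.5671 0.2028; 0.2028 0.5197]
step 3: x^-=[-1.4058, -2.7882]  P^-=[0.7644 0.3195; 0.3195 0.6497]  H_jac=[0.2860 -0.1442]  S=[0.2897]  K=[0.5956; -0.0079]  nu=[-2.3654]  x^+=[-2.8146, -2.7694]  P^+=[0.6617 0.3209; 0.3209 0.6497]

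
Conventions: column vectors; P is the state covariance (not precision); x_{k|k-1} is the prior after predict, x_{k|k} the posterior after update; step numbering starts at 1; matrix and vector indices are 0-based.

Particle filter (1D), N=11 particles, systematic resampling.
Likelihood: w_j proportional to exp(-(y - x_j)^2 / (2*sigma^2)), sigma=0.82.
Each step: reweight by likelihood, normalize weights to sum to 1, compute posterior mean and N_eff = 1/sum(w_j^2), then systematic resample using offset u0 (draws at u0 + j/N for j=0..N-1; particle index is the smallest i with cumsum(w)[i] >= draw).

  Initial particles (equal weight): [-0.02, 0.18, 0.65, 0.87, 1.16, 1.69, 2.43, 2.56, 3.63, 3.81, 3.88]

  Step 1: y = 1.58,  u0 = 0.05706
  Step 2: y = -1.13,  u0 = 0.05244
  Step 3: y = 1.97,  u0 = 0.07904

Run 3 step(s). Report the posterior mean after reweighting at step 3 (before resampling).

post_mean = 0.7416

step 1: w=[0.0322, 0.0503, 0.1136, 0.1486, 0.1896, 0.2143, 0.1263, 0.1059, 0.0095, 0.0054, 0.0042]  mean=1.4430  Neff=6.7683  idx=[1, 2, 3, 3, 4, 4, 5, 5, 6, 7, 7]
step 2: w=[0.5346, 0.1816, 0.0978, 0.0978, 0.0388, 0.0388, 0.0052, 0.0052, 0.0002, 0.0001, 0.0001]  mean=0.4927  Neff=2.9331  idx=[0, 0, 0, 0, 0, 0, 1, 1, 2, 3, 5]
step 3: w=[0.0365, 0.0365, 0.0365, 0.0365, 0.0365, 0.0365, 0.1083, 0.1083, 0.1608, 0.1608, 0.2428]  mean=0.7416  Neff=7.0366  idx=[2, 4, 6, 7, 8, 8, 9, 9, 10, 10, 10]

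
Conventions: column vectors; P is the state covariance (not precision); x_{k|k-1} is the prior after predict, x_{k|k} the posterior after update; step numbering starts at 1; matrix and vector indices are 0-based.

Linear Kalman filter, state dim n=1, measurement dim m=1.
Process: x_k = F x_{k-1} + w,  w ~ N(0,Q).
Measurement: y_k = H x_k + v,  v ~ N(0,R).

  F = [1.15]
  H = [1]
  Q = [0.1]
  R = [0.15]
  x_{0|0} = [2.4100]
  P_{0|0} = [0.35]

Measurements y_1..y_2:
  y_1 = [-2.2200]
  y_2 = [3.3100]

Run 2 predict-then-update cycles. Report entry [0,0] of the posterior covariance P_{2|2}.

step 1: x^-=[2.7715]  P^-=[0.5629]  S=[0.7129]  K=[0.7896]  nu=[-4.9915]  x^+=[-1.1697]  P^+=[0.1184]
step 2: x^-=[-1.3452]  P^-=[0.2566]  S=[0.4066]  K=[0.6311]  nu=[4.6552]  x^+=[1.5928]  P^+=[0.0947]

P_post[0,0] = 0.0947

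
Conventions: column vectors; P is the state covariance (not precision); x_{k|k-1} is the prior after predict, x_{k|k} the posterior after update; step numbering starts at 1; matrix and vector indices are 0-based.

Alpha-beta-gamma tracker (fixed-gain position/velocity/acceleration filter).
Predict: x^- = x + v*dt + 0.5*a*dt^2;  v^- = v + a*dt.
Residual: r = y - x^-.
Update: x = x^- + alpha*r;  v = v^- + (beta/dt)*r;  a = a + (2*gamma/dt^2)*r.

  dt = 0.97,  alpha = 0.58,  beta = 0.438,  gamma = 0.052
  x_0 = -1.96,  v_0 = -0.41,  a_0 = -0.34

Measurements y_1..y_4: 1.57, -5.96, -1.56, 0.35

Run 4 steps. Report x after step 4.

x_post = -1.5147

step 1: x_pred=-2.5177  r=4.0877  x^+=-0.1468  v^+=1.1060  a^+=0.1118
step 2: x_pred=0.9786  r=-6.9386  x^+=-3.0458  v^+=-1.9187  a^+=-0.6551
step 3: x_pred=-5.2151  r=3.6551  x^+=-3.0951  v^+=-0.9037  a^+=-0.2511
step 4: x_pred=-4.0898  r=4.4398  x^+=-1.5147  v^+=0.8575  a^+=0.2396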